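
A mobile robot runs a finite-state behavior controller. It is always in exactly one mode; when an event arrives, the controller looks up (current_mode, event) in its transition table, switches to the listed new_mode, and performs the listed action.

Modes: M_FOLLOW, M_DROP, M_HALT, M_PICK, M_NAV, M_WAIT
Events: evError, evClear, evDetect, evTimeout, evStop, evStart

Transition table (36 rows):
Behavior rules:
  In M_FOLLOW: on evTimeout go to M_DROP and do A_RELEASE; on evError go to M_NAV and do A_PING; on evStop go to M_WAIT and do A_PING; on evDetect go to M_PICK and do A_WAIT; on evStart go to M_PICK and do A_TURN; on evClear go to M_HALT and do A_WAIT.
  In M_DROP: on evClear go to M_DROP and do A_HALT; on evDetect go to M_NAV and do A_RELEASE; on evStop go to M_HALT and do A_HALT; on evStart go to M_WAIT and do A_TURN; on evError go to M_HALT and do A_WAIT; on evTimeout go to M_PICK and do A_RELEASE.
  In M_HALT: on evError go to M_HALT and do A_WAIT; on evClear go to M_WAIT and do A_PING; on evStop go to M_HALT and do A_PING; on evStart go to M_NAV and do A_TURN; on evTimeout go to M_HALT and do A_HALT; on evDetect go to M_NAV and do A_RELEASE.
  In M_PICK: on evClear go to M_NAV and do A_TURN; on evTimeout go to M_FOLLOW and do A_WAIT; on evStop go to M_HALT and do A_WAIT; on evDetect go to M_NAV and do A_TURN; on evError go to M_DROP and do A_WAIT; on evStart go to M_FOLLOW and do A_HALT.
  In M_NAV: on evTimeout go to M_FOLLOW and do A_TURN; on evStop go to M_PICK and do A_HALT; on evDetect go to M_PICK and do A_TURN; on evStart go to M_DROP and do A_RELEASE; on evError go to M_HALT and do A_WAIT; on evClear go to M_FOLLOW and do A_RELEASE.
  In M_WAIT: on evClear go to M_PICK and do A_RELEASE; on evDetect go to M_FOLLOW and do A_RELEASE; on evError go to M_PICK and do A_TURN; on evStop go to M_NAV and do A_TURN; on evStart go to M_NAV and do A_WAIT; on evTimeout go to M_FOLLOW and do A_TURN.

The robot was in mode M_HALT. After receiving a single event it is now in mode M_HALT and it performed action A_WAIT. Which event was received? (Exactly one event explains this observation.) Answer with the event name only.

evError

try evError: (M_HALT, evError) → (M_HALT, A_WAIT)  ← matches
try evClear: (M_HALT, evClear) → (M_WAIT, A_PING)
try evDetect: (M_HALT, evDetect) → (M_NAV, A_RELEASE)
try evTimeout: (M_HALT, evTimeout) → (M_HALT, A_HALT)
try evStop: (M_HALT, evStop) → (M_HALT, A_PING)
try evStart: (M_HALT, evStart) → (M_NAV, A_TURN)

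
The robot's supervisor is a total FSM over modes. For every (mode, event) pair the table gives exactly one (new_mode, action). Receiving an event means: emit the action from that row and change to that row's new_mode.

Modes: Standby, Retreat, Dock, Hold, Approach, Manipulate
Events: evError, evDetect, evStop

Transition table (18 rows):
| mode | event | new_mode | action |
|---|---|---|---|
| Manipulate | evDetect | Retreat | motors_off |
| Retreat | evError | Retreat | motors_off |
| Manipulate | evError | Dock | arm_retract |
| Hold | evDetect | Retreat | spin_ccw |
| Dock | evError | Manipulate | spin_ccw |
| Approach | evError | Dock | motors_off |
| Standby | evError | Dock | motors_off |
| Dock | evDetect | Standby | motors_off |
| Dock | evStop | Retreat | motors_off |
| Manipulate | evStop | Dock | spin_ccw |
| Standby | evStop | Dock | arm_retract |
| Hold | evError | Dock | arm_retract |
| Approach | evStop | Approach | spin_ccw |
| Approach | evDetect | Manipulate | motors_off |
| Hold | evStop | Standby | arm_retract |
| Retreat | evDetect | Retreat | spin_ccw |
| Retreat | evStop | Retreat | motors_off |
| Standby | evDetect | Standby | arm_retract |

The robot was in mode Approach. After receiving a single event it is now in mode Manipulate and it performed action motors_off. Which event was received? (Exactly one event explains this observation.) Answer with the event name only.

try evError: (Approach, evError) → (Dock, motors_off)
try evDetect: (Approach, evDetect) → (Manipulate, motors_off)  ← matches
try evStop: (Approach, evStop) → (Approach, spin_ccw)

evDetect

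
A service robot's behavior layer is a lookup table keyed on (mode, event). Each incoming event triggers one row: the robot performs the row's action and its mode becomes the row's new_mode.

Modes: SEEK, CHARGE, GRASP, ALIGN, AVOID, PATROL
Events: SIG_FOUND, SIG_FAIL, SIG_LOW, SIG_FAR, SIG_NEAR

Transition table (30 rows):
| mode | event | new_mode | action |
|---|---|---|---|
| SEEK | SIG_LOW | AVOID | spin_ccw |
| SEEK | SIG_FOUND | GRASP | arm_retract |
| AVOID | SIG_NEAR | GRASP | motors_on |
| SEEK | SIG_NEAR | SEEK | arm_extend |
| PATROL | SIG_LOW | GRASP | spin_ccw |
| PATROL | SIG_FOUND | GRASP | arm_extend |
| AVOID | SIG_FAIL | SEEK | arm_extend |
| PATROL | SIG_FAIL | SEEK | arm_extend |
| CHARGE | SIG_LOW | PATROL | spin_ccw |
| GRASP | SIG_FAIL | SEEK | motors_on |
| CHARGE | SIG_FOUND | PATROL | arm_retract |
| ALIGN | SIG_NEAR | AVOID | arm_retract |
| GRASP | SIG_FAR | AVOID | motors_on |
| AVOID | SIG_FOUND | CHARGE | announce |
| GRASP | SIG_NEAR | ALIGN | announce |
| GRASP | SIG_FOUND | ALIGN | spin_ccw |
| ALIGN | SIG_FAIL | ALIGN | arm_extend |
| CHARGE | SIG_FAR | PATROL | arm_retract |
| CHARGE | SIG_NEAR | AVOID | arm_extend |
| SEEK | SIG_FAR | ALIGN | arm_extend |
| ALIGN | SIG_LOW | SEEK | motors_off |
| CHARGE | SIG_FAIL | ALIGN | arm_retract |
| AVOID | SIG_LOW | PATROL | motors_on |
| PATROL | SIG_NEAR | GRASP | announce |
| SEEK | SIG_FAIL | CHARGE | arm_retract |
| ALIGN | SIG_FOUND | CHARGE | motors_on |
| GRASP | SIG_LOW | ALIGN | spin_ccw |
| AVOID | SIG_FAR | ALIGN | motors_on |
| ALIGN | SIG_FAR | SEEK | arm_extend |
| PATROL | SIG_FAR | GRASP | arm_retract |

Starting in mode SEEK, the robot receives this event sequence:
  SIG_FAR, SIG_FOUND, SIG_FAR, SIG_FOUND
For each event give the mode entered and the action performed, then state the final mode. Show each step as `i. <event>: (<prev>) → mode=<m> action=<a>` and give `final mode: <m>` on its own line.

1. SIG_FAR: (SEEK) → mode=ALIGN action=arm_extend
2. SIG_FOUND: (ALIGN) → mode=CHARGE action=motors_on
3. SIG_FAR: (CHARGE) → mode=PATROL action=arm_retract
4. SIG_FOUND: (PATROL) → mode=GRASP action=arm_extend

final mode: GRASP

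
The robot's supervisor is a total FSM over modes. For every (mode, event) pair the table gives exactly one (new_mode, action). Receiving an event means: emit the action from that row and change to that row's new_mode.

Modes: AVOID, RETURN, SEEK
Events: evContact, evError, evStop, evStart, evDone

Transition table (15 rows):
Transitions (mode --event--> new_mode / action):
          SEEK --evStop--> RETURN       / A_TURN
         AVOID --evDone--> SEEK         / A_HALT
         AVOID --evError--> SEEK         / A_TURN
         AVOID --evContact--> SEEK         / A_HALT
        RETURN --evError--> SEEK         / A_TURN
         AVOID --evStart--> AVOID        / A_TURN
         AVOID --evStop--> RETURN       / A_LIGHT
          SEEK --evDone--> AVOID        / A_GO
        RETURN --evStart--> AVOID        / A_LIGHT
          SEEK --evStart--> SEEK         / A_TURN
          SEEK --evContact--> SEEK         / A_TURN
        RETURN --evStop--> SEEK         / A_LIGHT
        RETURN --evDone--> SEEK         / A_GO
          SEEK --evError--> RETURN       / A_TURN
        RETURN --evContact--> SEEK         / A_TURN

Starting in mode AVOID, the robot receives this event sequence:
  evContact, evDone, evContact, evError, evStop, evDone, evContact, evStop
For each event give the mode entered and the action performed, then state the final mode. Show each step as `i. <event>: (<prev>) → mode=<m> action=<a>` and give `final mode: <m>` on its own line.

final mode: RETURN

1. evContact: (AVOID) → mode=SEEK action=A_HALT
2. evDone: (SEEK) → mode=AVOID action=A_GO
3. evContact: (AVOID) → mode=SEEK action=A_HALT
4. evError: (SEEK) → mode=RETURN action=A_TURN
5. evStop: (RETURN) → mode=SEEK action=A_LIGHT
6. evDone: (SEEK) → mode=AVOID action=A_GO
7. evContact: (AVOID) → mode=SEEK action=A_HALT
8. evStop: (SEEK) → mode=RETURN action=A_TURN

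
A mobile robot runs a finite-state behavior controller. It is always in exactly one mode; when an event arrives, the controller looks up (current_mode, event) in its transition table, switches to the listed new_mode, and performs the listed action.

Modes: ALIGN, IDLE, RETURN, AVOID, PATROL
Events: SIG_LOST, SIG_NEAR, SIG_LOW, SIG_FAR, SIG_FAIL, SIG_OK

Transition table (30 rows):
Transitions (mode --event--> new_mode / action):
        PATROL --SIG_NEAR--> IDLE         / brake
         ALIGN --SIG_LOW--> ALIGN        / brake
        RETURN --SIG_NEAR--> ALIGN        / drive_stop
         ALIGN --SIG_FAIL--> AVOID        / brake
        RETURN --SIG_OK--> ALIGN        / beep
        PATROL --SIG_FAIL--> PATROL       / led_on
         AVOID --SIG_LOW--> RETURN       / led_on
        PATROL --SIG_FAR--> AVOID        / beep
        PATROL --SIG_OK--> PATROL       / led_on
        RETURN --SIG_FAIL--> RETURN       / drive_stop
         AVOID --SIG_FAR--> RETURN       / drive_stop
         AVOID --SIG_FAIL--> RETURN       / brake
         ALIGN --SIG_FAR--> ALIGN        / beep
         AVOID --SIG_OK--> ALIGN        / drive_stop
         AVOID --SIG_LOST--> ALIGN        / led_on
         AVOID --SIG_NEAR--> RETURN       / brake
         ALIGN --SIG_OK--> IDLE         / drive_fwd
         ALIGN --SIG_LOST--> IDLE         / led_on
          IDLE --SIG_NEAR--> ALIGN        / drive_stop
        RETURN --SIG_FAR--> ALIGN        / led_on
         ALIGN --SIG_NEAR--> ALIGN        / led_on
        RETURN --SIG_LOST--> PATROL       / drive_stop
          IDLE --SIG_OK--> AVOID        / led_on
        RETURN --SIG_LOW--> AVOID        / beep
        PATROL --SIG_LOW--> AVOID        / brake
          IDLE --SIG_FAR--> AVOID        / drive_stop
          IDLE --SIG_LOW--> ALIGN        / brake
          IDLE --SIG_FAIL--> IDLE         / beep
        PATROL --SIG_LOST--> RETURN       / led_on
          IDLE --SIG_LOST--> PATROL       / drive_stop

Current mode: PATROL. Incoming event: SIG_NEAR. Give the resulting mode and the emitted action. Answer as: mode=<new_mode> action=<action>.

mode=IDLE action=brake

current mode = PATROL; filter table to that mode:
  (PATROL, SIG_NEAR) → (IDLE, brake)  ← event matches
  (PATROL, SIG_FAIL) → (PATROL, led_on)
  (PATROL, SIG_FAR) → (AVOID, beep)
  (PATROL, SIG_OK) → (PATROL, led_on)
  (PATROL, SIG_LOW) → (AVOID, brake)
  (PATROL, SIG_LOST) → (RETURN, led_on)
event = SIG_NEAR selects (IDLE, brake)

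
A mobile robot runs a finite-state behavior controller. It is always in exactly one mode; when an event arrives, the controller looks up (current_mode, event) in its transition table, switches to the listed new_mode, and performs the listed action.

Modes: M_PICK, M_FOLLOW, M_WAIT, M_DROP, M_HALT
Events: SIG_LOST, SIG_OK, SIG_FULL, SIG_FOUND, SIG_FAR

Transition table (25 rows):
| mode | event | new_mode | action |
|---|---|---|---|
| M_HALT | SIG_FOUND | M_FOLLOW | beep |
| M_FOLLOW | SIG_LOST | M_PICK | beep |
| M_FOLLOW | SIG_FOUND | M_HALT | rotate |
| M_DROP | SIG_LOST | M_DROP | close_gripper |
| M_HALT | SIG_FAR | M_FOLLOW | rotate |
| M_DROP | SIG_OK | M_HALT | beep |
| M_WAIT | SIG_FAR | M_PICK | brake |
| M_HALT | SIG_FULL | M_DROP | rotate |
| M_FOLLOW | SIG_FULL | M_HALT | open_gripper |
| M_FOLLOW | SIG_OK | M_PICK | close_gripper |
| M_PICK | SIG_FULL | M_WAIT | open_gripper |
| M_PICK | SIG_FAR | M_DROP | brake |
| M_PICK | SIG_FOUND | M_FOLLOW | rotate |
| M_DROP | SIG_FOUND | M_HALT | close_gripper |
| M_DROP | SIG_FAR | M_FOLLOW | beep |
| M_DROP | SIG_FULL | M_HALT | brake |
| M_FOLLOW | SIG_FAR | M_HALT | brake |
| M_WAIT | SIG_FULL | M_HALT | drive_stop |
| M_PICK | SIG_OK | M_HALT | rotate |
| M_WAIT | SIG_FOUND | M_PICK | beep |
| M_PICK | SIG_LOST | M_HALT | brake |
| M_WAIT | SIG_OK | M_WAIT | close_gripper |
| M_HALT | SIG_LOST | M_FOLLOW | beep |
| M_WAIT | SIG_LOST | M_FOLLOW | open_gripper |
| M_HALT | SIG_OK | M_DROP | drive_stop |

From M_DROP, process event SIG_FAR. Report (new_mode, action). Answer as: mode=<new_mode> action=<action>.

current mode = M_DROP; filter table to that mode:
  (M_DROP, SIG_LOST) → (M_DROP, close_gripper)
  (M_DROP, SIG_OK) → (M_HALT, beep)
  (M_DROP, SIG_FOUND) → (M_HALT, close_gripper)
  (M_DROP, SIG_FAR) → (M_FOLLOW, beep)  ← event matches
  (M_DROP, SIG_FULL) → (M_HALT, brake)
event = SIG_FAR selects (M_FOLLOW, beep)

mode=M_FOLLOW action=beep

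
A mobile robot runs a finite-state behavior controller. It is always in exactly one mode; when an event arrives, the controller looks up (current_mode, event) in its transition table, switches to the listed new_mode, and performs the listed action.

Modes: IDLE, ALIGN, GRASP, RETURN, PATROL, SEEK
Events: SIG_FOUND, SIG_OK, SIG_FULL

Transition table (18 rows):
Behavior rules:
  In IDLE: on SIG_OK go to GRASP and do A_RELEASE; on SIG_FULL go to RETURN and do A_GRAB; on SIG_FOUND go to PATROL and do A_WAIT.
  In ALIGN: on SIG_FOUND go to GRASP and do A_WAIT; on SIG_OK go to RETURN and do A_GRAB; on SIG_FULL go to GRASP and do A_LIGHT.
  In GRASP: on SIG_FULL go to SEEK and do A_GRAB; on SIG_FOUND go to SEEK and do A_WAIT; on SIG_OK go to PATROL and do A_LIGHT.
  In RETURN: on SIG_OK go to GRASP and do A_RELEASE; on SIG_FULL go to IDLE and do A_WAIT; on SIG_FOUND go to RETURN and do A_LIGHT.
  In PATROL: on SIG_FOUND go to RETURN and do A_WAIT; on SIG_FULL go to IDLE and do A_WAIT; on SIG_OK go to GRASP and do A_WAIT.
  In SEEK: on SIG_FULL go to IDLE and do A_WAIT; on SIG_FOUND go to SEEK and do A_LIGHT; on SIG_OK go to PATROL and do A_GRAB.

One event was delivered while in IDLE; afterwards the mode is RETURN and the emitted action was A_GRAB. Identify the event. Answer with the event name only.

try SIG_FOUND: (IDLE, SIG_FOUND) → (PATROL, A_WAIT)
try SIG_OK: (IDLE, SIG_OK) → (GRASP, A_RELEASE)
try SIG_FULL: (IDLE, SIG_FULL) → (RETURN, A_GRAB)  ← matches

SIG_FULL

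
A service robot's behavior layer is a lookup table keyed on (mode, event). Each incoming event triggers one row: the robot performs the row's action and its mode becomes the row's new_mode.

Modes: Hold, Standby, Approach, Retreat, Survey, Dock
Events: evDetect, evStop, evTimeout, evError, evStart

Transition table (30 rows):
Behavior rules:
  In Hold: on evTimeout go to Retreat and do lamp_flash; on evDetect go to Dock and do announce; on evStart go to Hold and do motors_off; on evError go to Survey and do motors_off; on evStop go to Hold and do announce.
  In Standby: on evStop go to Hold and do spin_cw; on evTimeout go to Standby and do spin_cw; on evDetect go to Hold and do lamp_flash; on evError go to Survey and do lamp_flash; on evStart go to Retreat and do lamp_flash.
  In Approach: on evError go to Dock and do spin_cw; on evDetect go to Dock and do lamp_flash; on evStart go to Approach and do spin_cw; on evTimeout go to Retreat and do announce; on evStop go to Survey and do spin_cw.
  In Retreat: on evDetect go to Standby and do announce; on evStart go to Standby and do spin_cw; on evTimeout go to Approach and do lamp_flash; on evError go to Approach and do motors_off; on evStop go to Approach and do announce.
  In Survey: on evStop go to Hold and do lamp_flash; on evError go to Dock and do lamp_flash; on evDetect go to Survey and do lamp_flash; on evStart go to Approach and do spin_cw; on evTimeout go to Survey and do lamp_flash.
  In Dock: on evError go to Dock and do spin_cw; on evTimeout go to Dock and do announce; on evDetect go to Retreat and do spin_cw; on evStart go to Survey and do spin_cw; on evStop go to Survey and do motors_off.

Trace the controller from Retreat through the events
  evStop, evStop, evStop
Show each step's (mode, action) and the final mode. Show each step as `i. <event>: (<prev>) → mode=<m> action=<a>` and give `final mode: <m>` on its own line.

final mode: Hold

1. evStop: (Retreat) → mode=Approach action=announce
2. evStop: (Approach) → mode=Survey action=spin_cw
3. evStop: (Survey) → mode=Hold action=lamp_flash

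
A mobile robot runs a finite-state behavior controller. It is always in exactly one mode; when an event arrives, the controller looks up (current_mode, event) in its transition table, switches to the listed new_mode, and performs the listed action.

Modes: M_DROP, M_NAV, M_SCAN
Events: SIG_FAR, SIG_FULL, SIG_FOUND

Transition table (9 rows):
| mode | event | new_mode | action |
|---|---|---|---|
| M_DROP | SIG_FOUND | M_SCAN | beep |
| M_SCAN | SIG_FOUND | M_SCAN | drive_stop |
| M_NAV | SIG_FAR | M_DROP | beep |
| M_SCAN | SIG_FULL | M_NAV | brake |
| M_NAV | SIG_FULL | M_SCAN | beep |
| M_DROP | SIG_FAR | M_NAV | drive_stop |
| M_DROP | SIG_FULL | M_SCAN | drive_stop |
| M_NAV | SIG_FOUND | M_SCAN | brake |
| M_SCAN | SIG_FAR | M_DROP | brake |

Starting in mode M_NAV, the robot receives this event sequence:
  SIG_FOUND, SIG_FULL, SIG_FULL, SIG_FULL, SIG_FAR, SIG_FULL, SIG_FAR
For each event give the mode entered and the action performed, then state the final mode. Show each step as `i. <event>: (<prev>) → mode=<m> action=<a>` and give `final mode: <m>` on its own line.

final mode: M_DROP

1. SIG_FOUND: (M_NAV) → mode=M_SCAN action=brake
2. SIG_FULL: (M_SCAN) → mode=M_NAV action=brake
3. SIG_FULL: (M_NAV) → mode=M_SCAN action=beep
4. SIG_FULL: (M_SCAN) → mode=M_NAV action=brake
5. SIG_FAR: (M_NAV) → mode=M_DROP action=beep
6. SIG_FULL: (M_DROP) → mode=M_SCAN action=drive_stop
7. SIG_FAR: (M_SCAN) → mode=M_DROP action=brake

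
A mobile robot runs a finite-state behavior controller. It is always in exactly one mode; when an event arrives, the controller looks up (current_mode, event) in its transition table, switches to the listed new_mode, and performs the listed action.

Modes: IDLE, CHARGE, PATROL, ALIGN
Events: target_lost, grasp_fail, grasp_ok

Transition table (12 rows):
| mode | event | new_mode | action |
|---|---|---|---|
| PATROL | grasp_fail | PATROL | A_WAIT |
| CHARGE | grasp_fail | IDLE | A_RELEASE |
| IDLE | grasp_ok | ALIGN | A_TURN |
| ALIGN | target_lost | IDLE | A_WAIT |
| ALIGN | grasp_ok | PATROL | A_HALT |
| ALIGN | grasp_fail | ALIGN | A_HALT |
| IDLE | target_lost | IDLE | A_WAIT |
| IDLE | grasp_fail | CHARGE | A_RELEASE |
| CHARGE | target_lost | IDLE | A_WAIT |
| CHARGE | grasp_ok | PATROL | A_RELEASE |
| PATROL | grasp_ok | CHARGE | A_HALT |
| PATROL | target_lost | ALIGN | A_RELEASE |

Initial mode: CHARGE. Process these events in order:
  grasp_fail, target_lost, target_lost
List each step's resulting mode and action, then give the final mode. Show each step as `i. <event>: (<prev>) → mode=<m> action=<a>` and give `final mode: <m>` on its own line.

final mode: IDLE

1. grasp_fail: (CHARGE) → mode=IDLE action=A_RELEASE
2. target_lost: (IDLE) → mode=IDLE action=A_WAIT
3. target_lost: (IDLE) → mode=IDLE action=A_WAIT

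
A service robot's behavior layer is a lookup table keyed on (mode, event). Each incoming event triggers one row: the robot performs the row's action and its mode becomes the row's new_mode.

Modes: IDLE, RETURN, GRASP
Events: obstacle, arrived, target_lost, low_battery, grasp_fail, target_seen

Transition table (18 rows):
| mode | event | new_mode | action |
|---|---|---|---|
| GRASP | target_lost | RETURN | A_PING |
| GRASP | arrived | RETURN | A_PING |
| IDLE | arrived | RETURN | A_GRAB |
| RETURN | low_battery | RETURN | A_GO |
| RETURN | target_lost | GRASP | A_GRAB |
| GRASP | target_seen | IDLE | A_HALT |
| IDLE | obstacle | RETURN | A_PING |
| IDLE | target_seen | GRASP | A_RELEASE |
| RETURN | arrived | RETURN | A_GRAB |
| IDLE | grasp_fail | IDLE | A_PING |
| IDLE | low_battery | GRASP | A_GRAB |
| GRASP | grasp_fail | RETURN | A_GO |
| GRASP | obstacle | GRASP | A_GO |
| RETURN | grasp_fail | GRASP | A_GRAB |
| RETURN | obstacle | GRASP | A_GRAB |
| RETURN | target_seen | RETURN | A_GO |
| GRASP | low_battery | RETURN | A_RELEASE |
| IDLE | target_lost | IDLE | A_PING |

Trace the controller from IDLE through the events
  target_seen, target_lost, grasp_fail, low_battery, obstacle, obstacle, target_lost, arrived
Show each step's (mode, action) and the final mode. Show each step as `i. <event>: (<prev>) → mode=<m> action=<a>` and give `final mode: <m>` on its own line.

1. target_seen: (IDLE) → mode=GRASP action=A_RELEASE
2. target_lost: (GRASP) → mode=RETURN action=A_PING
3. grasp_fail: (RETURN) → mode=GRASP action=A_GRAB
4. low_battery: (GRASP) → mode=RETURN action=A_RELEASE
5. obstacle: (RETURN) → mode=GRASP action=A_GRAB
6. obstacle: (GRASP) → mode=GRASP action=A_GO
7. target_lost: (GRASP) → mode=RETURN action=A_PING
8. arrived: (RETURN) → mode=RETURN action=A_GRAB

final mode: RETURN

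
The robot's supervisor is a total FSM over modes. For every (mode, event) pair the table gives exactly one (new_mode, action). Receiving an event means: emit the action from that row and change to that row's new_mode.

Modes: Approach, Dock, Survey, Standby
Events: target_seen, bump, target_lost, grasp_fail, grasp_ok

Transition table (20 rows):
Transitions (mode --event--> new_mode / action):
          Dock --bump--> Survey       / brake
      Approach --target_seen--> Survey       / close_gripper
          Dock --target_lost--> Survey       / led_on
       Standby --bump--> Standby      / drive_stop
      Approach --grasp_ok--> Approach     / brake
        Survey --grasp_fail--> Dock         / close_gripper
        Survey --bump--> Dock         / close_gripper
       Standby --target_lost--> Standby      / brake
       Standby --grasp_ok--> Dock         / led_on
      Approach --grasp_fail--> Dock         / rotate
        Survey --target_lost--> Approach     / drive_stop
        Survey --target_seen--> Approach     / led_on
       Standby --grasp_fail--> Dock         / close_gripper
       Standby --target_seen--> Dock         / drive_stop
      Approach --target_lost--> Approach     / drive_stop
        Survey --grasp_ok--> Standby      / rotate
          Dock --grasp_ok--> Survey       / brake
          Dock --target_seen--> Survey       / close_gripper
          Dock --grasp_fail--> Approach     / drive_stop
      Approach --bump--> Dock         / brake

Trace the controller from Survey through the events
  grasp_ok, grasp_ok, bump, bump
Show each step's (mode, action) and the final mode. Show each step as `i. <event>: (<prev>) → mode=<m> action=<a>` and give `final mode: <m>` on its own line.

1. grasp_ok: (Survey) → mode=Standby action=rotate
2. grasp_ok: (Standby) → mode=Dock action=led_on
3. bump: (Dock) → mode=Survey action=brake
4. bump: (Survey) → mode=Dock action=close_gripper

final mode: Dock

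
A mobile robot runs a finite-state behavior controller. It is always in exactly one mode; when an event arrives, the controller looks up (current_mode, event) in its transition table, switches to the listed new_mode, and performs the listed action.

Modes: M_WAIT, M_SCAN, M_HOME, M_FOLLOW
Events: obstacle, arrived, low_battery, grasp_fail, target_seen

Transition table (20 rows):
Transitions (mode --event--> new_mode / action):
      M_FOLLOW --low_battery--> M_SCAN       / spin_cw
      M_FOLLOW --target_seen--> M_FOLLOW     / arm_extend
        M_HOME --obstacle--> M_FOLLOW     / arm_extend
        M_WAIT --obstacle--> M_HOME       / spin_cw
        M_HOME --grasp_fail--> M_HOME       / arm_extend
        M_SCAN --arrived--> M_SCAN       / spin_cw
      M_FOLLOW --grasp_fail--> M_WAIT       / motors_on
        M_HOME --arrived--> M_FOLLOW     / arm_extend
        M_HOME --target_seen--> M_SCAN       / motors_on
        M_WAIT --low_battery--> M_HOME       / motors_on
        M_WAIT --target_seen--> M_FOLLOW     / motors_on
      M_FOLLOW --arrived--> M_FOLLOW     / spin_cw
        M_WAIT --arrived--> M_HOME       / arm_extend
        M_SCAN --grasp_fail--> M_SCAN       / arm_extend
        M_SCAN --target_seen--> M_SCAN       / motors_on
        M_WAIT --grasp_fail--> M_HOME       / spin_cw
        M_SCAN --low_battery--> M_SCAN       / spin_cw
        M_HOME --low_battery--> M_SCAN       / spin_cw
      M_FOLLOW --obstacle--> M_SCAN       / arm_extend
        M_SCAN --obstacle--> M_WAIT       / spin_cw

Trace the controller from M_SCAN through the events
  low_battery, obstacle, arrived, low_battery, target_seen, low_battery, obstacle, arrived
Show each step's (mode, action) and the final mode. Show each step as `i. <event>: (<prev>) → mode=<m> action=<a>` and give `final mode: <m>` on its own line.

final mode: M_HOME

1. low_battery: (M_SCAN) → mode=M_SCAN action=spin_cw
2. obstacle: (M_SCAN) → mode=M_WAIT action=spin_cw
3. arrived: (M_WAIT) → mode=M_HOME action=arm_extend
4. low_battery: (M_HOME) → mode=M_SCAN action=spin_cw
5. target_seen: (M_SCAN) → mode=M_SCAN action=motors_on
6. low_battery: (M_SCAN) → mode=M_SCAN action=spin_cw
7. obstacle: (M_SCAN) → mode=M_WAIT action=spin_cw
8. arrived: (M_WAIT) → mode=M_HOME action=arm_extend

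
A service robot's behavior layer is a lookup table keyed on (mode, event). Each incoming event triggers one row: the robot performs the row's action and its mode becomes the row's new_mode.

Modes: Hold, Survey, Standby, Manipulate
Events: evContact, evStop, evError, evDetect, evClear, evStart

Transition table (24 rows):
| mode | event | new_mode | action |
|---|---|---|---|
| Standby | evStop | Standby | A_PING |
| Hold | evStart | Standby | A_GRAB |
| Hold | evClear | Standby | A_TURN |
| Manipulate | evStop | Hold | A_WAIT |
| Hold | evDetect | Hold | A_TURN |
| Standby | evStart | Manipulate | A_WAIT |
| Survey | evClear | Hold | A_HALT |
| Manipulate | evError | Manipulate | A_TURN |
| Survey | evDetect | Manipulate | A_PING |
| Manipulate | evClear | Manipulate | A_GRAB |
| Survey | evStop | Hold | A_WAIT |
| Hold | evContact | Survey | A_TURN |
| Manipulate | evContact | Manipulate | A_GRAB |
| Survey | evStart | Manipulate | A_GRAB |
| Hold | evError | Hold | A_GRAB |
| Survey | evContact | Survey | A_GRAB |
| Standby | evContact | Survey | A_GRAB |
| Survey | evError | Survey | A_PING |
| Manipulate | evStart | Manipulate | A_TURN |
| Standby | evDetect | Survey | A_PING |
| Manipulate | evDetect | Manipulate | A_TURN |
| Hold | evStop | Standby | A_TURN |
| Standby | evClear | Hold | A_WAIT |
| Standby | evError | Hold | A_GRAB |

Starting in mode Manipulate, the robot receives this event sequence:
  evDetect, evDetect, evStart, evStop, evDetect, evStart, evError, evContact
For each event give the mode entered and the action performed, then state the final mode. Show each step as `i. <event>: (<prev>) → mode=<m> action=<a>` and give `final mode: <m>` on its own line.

final mode: Survey

1. evDetect: (Manipulate) → mode=Manipulate action=A_TURN
2. evDetect: (Manipulate) → mode=Manipulate action=A_TURN
3. evStart: (Manipulate) → mode=Manipulate action=A_TURN
4. evStop: (Manipulate) → mode=Hold action=A_WAIT
5. evDetect: (Hold) → mode=Hold action=A_TURN
6. evStart: (Hold) → mode=Standby action=A_GRAB
7. evError: (Standby) → mode=Hold action=A_GRAB
8. evContact: (Hold) → mode=Survey action=A_TURN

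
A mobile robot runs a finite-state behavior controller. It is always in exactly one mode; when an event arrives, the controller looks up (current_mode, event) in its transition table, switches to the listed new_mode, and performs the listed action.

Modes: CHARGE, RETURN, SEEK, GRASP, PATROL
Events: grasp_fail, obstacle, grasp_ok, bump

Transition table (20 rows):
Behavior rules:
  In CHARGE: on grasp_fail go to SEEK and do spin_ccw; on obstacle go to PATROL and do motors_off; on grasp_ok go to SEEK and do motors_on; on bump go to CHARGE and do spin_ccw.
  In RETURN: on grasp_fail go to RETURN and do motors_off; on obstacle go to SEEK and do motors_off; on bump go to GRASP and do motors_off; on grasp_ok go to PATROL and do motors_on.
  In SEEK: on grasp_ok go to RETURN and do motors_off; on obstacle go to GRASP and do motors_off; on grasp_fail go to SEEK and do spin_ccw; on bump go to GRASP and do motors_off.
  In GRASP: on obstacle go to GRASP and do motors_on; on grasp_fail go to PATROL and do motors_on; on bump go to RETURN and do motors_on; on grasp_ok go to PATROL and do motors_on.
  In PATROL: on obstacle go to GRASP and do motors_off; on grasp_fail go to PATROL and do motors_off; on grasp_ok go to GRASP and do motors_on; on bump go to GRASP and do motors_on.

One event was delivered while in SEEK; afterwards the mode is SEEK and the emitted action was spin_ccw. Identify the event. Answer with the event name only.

grasp_fail

try grasp_fail: (SEEK, grasp_fail) → (SEEK, spin_ccw)  ← matches
try obstacle: (SEEK, obstacle) → (GRASP, motors_off)
try grasp_ok: (SEEK, grasp_ok) → (RETURN, motors_off)
try bump: (SEEK, bump) → (GRASP, motors_off)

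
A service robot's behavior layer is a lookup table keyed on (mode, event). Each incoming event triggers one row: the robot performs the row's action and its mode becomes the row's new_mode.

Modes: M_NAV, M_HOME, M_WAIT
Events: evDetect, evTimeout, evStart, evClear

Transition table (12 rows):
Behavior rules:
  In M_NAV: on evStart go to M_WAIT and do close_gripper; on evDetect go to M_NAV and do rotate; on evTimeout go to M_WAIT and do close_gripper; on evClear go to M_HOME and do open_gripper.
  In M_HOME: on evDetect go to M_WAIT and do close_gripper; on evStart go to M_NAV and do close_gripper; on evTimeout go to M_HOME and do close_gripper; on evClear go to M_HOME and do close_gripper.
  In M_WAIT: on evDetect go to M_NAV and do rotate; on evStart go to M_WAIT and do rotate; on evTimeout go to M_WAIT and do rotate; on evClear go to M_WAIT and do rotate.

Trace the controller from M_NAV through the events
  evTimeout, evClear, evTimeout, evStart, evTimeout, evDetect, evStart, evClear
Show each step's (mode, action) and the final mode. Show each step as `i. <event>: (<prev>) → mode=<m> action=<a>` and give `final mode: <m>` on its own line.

final mode: M_WAIT

1. evTimeout: (M_NAV) → mode=M_WAIT action=close_gripper
2. evClear: (M_WAIT) → mode=M_WAIT action=rotate
3. evTimeout: (M_WAIT) → mode=M_WAIT action=rotate
4. evStart: (M_WAIT) → mode=M_WAIT action=rotate
5. evTimeout: (M_WAIT) → mode=M_WAIT action=rotate
6. evDetect: (M_WAIT) → mode=M_NAV action=rotate
7. evStart: (M_NAV) → mode=M_WAIT action=close_gripper
8. evClear: (M_WAIT) → mode=M_WAIT action=rotate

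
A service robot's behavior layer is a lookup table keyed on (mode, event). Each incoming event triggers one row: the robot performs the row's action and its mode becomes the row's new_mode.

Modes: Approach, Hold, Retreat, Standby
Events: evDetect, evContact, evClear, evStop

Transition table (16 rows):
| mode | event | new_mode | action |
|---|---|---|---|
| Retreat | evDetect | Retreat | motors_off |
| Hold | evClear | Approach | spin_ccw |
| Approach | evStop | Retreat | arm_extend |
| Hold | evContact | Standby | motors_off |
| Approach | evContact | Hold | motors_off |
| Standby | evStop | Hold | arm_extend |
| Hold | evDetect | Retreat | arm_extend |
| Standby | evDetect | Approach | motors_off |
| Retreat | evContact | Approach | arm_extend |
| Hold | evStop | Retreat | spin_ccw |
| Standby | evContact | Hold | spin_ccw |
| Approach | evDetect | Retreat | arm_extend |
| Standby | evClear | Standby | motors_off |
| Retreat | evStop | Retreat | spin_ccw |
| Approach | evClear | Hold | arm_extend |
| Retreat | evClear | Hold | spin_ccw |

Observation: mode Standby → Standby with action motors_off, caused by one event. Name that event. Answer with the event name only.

try evDetect: (Standby, evDetect) → (Approach, motors_off)
try evContact: (Standby, evContact) → (Hold, spin_ccw)
try evClear: (Standby, evClear) → (Standby, motors_off)  ← matches
try evStop: (Standby, evStop) → (Hold, arm_extend)

evClear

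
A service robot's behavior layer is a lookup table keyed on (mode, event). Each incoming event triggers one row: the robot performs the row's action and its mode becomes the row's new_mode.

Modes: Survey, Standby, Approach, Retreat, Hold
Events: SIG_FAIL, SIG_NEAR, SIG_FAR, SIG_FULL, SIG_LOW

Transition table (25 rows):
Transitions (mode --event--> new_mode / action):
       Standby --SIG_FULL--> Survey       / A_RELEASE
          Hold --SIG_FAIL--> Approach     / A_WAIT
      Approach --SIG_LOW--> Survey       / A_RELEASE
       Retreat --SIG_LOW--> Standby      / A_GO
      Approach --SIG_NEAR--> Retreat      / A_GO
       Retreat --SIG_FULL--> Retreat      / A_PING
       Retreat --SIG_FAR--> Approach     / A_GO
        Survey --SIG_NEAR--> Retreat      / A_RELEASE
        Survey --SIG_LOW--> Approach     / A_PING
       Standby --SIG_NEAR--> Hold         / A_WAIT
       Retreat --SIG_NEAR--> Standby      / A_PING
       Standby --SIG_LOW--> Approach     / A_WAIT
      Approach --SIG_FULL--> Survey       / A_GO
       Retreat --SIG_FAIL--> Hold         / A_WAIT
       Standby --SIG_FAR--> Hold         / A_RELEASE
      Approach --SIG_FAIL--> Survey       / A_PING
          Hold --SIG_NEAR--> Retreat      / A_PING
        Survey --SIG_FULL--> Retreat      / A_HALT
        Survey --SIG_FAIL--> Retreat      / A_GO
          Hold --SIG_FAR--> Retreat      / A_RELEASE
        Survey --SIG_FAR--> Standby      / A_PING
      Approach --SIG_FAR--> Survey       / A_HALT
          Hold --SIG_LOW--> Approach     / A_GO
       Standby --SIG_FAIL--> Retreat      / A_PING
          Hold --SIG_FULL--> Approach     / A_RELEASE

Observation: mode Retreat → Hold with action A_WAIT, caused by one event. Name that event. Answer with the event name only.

try SIG_FAIL: (Retreat, SIG_FAIL) → (Hold, A_WAIT)  ← matches
try SIG_NEAR: (Retreat, SIG_NEAR) → (Standby, A_PING)
try SIG_FAR: (Retreat, SIG_FAR) → (Approach, A_GO)
try SIG_FULL: (Retreat, SIG_FULL) → (Retreat, A_PING)
try SIG_LOW: (Retreat, SIG_LOW) → (Standby, A_GO)

SIG_FAIL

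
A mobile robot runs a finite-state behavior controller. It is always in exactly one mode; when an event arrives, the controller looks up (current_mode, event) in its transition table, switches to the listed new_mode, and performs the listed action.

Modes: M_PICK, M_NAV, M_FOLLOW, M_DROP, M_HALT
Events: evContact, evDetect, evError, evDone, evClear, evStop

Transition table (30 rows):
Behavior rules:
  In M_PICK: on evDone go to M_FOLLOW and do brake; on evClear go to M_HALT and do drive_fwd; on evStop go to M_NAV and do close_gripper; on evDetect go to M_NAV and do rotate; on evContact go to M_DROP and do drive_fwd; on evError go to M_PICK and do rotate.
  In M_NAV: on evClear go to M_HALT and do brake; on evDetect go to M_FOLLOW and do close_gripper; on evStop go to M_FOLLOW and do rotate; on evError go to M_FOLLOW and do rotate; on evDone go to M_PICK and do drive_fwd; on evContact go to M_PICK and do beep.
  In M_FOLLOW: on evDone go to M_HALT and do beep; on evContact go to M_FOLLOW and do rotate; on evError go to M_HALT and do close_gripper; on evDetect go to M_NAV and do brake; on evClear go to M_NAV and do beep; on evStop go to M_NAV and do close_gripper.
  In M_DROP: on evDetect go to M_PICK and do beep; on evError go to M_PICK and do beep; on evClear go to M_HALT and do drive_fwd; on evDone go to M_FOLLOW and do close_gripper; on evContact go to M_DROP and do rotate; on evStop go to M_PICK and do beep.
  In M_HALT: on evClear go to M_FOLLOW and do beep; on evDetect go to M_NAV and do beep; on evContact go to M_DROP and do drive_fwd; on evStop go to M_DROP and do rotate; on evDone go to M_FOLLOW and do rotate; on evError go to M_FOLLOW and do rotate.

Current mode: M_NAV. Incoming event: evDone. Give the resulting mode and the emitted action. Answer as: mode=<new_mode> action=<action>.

mode=M_PICK action=drive_fwd

current mode = M_NAV; filter table to that mode:
  (M_NAV, evClear) → (M_HALT, brake)
  (M_NAV, evDetect) → (M_FOLLOW, close_gripper)
  (M_NAV, evStop) → (M_FOLLOW, rotate)
  (M_NAV, evError) → (M_FOLLOW, rotate)
  (M_NAV, evDone) → (M_PICK, drive_fwd)  ← event matches
  (M_NAV, evContact) → (M_PICK, beep)
event = evDone selects (M_PICK, drive_fwd)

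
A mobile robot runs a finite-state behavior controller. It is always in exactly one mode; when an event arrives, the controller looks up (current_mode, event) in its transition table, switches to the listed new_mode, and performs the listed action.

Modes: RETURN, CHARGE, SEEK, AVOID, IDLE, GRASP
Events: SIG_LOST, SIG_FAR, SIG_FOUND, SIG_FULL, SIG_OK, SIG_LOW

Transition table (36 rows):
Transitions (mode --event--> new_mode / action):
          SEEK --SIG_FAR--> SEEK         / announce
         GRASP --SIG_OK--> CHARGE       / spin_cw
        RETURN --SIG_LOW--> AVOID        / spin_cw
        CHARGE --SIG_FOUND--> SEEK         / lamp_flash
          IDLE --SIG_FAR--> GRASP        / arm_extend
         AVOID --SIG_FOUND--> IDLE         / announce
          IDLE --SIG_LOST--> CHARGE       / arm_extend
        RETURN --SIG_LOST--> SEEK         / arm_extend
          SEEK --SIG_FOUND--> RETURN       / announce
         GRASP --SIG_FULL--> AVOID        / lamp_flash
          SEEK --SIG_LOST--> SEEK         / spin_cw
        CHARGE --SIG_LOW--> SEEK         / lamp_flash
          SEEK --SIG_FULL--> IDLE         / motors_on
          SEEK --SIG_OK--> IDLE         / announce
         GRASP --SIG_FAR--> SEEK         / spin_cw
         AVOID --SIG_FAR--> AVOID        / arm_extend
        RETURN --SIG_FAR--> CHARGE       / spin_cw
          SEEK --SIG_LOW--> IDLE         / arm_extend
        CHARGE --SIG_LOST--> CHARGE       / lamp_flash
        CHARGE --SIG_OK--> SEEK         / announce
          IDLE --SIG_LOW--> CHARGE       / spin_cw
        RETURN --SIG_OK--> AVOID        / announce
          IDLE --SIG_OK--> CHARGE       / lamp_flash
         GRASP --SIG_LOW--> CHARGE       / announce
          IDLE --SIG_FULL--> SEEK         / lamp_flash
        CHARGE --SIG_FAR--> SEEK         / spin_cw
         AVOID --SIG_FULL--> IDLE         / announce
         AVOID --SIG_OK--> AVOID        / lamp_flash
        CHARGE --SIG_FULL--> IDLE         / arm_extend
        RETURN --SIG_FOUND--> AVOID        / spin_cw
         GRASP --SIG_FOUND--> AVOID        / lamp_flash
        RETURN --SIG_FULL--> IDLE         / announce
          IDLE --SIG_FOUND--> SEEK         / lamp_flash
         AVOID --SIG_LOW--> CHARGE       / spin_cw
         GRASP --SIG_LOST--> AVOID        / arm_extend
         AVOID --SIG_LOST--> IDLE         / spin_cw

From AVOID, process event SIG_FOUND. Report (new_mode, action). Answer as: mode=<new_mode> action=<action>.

mode=IDLE action=announce

current mode = AVOID; filter table to that mode:
  (AVOID, SIG_FOUND) → (IDLE, announce)  ← event matches
  (AVOID, SIG_FAR) → (AVOID, arm_extend)
  (AVOID, SIG_FULL) → (IDLE, announce)
  (AVOID, SIG_OK) → (AVOID, lamp_flash)
  (AVOID, SIG_LOW) → (CHARGE, spin_cw)
  (AVOID, SIG_LOST) → (IDLE, spin_cw)
event = SIG_FOUND selects (IDLE, announce)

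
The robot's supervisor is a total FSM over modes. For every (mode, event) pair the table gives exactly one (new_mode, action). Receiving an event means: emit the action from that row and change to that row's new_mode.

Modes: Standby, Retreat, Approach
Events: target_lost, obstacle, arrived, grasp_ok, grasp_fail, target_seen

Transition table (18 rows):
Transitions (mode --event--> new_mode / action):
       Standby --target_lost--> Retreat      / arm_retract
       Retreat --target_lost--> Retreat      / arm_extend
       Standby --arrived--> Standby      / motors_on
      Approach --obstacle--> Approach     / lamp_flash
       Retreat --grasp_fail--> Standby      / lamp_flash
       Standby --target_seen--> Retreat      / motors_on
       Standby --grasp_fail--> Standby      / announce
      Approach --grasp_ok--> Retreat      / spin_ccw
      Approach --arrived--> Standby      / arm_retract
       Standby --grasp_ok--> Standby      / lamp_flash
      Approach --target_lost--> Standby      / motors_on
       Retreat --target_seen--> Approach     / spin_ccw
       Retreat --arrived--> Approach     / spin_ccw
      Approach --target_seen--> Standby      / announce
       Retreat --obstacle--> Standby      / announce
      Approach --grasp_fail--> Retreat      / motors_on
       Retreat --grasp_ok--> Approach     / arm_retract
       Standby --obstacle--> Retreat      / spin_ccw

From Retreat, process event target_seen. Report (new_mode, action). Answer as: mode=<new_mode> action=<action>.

current mode = Retreat; filter table to that mode:
  (Retreat, target_lost) → (Retreat, arm_extend)
  (Retreat, grasp_fail) → (Standby, lamp_flash)
  (Retreat, target_seen) → (Approach, spin_ccw)  ← event matches
  (Retreat, arrived) → (Approach, spin_ccw)
  (Retreat, obstacle) → (Standby, announce)
  (Retreat, grasp_ok) → (Approach, arm_retract)
event = target_seen selects (Approach, spin_ccw)

mode=Approach action=spin_ccw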